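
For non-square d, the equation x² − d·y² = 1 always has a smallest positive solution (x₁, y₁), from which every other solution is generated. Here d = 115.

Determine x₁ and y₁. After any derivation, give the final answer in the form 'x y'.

[10; 1,2,1,1,1,1,1,2,1,20] for √115; ℓ=10 ⇒ convergent index 9
i=0: a=10 ⇒ p=10, q=1
i=1: a=1 ⇒ p=11, q=1
…
i=5: a=1 ⇒ p=118, q=11
…
i=8: a=2 ⇒ p=815, q=76
i=9: a=1 ⇒ p=1126, q=105
fundamental: x₁=1126, y₁=105  (since 1267876 − 115·11025 = 1)

1126 105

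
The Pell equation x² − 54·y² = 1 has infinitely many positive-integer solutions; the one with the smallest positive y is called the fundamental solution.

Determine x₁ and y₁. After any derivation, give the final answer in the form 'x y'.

√54 = [7; 2,1,6,1,2,14, …], period ℓ=6 (even) → k=5
a_0=7:  p_0=7·1+0=7,  q_0=7·0+1=1
a_1=2:  p_1=2·7+1=15,  q_1=2·1+0=2
a_2=1:  p_2=1·15+7=22,  q_2=1·2+1=3
…
a_4=1:  p_4=1·147+22=169,  q_4=1·20+3=23
a_5=2:  p_5=2·169+147=485,  q_5=2·23+20=66
→ (485, 66).  Check: 485²=235225, 54·66²=235224, difference 1.

485 66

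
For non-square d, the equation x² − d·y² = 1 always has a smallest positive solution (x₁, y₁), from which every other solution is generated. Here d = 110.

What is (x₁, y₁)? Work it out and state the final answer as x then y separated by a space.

√110 = [10; 2,20, …], period ℓ=2 (even) → k=1
step 0: (10, 1)  from 10·(1,0) + (0,1)
step 1: (21, 2)  from 2·(10,1) + (1,0)
→ (21, 2).  Check: 21²=441, 110·2²=440, difference 1.

21 2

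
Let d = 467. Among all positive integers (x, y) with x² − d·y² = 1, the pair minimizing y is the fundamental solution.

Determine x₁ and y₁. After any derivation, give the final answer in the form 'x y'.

√467 → a₀=21, period (1,1,1,1,3,…,1,1,42); ℓ=14 even so k=13
i=0: a=21 ⇒ p=21, q=1
i=1: a=1 ⇒ p=22, q=1
…
i=3: a=1 ⇒ p=65, q=3
i=4: a=1 ⇒ p=108, q=5
i=5: a=3 ⇒ p=389, q=18
i=6: a=3 ⇒ p=1275, q=59
i=7: a=21 ⇒ p=27164, q=1257
…
i=9: a=3 ⇒ p=275465, q=12747
i=10: a=1 ⇒ p=358232, q=16577
…
i=12: a=1 ⇒ p=991929, q=45901
i=13: a=1 ⇒ p=1625626, q=75225
→ (1625626, 75225).  Check: 1625626²=2642659891876, 467·75225²=2642659891875, difference 1.

1625626 75225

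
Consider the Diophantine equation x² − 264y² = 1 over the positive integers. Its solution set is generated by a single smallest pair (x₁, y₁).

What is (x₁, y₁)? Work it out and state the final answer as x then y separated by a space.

d=264: √d = [16; 4,32] (ℓ=2, even), read p_1/q_1
a_0=16:  p_0=16·1+0=16,  q_0=16·0+1=1
a_1=4:  p_1=4·16+1=65,  q_1=4·1+0=4
fundamental: x₁=65, y₁=4  (since 4225 − 264·16 = 1)

65 4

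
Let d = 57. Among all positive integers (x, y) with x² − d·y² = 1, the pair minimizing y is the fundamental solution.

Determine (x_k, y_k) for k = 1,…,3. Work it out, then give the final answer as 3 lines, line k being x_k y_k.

d=57: √d = [7; 1,1,4,1,1,14] (ℓ=6, even), read p_5/q_5
i=0: a=7 ⇒ p=7, q=1
i=1: a=1 ⇒ p=8, q=1
…
i=4: a=1 ⇒ p=83, q=11
i=5: a=1 ⇒ p=151, q=20
→ (151, 20).  Check: 151²=22801, 57·20²=22800, difference 1.
n=2: (151,20)∘(151,20) = (151·151+57·20·20, 151·20+20·151) = (45601,6040)
n=3: (45601,6040)∘(151,20) = (151·45601+57·20·6040, 151·6040+20·45601) = (13771351,1824060)

151 20
45601 6040
13771351 1824060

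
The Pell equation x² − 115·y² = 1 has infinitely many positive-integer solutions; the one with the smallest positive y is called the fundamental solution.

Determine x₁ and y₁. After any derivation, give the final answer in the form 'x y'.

1126 105

d=115: √d = [10; 1,2,1,1,1,1,1,2,1,20] (ℓ=10, even), read p_9/q_9
a_0=10:  p_0=10·1+0=10,  q_0=10·0+1=1
a_1=1:  p_1=1·10+1=11,  q_1=1·1+0=1
a_2=2:  p_2=2·11+10=32,  q_2=2·1+1=3
a_3=1:  p_3=1·32+11=43,  q_3=1·3+1=4
a_4=1:  p_4=1·43+32=75,  q_4=1·4+3=7
…
a_6=1:  p_6=1·118+75=193,  q_6=1·11+7=18
a_7=1:  p_7=1·193+118=311,  q_7=1·18+11=29
a_8=2:  p_8=2·311+193=815,  q_8=2·29+18=76
a_9=1:  p_9=1·815+311=1126,  q_9=1·76+29=105
→ (1126, 105).  Check: 1126²=1267876, 115·105²=1267875, difference 1.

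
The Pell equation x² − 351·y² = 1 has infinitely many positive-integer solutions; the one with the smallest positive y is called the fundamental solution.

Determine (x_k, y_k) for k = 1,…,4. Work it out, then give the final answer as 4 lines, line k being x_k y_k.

62425 3332
7793761249 416000200
973051091875225 51937624966668
121485428812828080001 6484412476672499600

√351 → a₀=18, period (1,2,1,3,2,2,2,3,1,2,1,36); ℓ=12 even so k=11
step 0: (18, 1)  from 18·(1,0) + (0,1)
…
step 6: (1555, 83)  from 2·(637,34) + (281,15)
step 7: (3747, 200)  from 2·(1555,83) + (637,34)
step 8: (12796, 683)  from 3·(3747,200) + (1555,83)
step 9: (16543, 883)  from 1·(12796,683) + (3747,200)
step 10: (45882, 2449)  from 2·(16543,883) + (12796,683)
step 11: (62425, 3332)  from 1·(45882,2449) + (16543,883)
fundamental: x₁=62425, y₁=3332  (since 3896880625 − 351·11102224 = 1)
(x_2, y_2) = (62425·62425 + 351·3332·3332, 62425·3332 + 3332·62425) = (7793761249, 416000200)
(x_3, y_3) = (62425·7793761249 + 351·3332·416000200, 62425·416000200 + 3332·7793761249) = (973051091875225, 51937624966668)
(x_4, y_4) = (62425·973051091875225 + 351·3332·51937624966668, 62425·51937624966668 + 3332·973051091875225) = (121485428812828080001, 6484412476672499600)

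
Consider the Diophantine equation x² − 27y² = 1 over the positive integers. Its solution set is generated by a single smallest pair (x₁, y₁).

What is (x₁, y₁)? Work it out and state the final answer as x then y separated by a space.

√27 = [5; 5,10, …], period ℓ=2 (even) → k=1
i=0: a=5 ⇒ p=5, q=1
i=1: a=5 ⇒ p=26, q=5
fundamental: x₁=26, y₁=5  (since 676 − 27·25 = 1)

26 5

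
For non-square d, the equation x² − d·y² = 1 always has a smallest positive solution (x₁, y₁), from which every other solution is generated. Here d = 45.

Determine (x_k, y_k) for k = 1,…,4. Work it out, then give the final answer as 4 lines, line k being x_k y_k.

161 24
51841 7728
16692641 2488392
5374978561 801254496

d=45: √d = [6; 1,2,2,2,1,12] (ℓ=6, even), read p_5/q_5
step 0: (6, 1)  from 6·(1,0) + (0,1)
step 1: (7, 1)  from 1·(6,1) + (1,0)
step 2: (20, 3)  from 2·(7,1) + (6,1)
…
step 4: (114, 17)  from 2·(47,7) + (20,3)
step 5: (161, 24)  from 1·(114,17) + (47,7)
→ (161, 24).  Check: 161²=25921, 45·24²=25920, difference 1.
(x_2, y_2) = (161·161 + 45·24·24, 161·24 + 24·161) = (51841, 7728)
(x_3, y_3) = (161·51841 + 45·24·7728, 161·7728 + 24·51841) = (16692641, 2488392)
(x_4, y_4) = (161·16692641 + 45·24·2488392, 161·2488392 + 24·16692641) = (5374978561, 801254496)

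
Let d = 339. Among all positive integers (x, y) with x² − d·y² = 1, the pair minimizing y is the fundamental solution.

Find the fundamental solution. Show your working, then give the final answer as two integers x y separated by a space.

√339 → a₀=18, period (2,2,2,1,17,1,2,2,2,36); ℓ=10 even so k=9
step 0: (18, 1)  from 18·(1,0) + (0,1)
step 1: (37, 2)  from 2·(18,1) + (1,0)
step 2: (92, 5)  from 2·(37,2) + (18,1)
…
step 5: (5542, 301)  from 17·(313,17) + (221,12)
step 6: (5855, 318)  from 1·(5542,301) + (313,17)
step 7: (17252, 937)  from 2·(5855,318) + (5542,301)
step 8: (40359, 2192)  from 2·(17252,937) + (5855,318)
step 9: (97970, 5321)  from 2·(40359,2192) + (17252,937)
(x₁, y₁) = (97970, 5321);  97970² − 339·5321² = 1 ✓

97970 5321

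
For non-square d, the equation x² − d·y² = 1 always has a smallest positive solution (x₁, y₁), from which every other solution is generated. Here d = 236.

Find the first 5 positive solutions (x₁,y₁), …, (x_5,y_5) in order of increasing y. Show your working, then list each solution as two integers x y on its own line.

d=236: √d = [15; 2,1,3,5,1,6,1,5,3,1,2,30] (ℓ=12, even), read p_11/q_11
step 0: (15, 1)  from 15·(1,0) + (0,1)
step 1: (31, 2)  from 2·(15,1) + (1,0)
…
step 3: (169, 11)  from 3·(46,3) + (31,2)
step 4: (891, 58)  from 5·(169,11) + (46,3)
step 5: (1060, 69)  from 1·(891,58) + (169,11)
step 6: (7251, 472)  from 6·(1060,69) + (891,58)
step 7: (8311, 541)  from 1·(7251,472) + (1060,69)
step 8: (48806, 3177)  from 5·(8311,541) + (7251,472)
step 9: (154729, 10072)  from 3·(48806,3177) + (8311,541)
step 10: (203535, 13249)  from 1·(154729,10072) + (48806,3177)
step 11: (561799, 36570)  from 2·(203535,13249) + (154729,10072)
fundamental: x₁=561799, y₁=36570  (since 315618116401 − 236·1337364900 = 1)
n=2: (561799,36570)∘(561799,36570) = (561799·561799+236·36570·36570, 561799·36570+36570·561799) = (631236232801,41089978860)
n=3: (631236232801,41089978860)∘(561799,36570) = (561799·631236232801+236·36570·41089978860, 561799·41089978860+36570·631236232801) = (709255768702176199,46168618067101710)
n=4: (709255768702176199,46168618067101710)∘(561799,36570) = (561799·709255768702176199+236·36570·46168618067101710, 561799·46168618067101710+36570·709255768702176199) = (796918363201596536611201,51874966922918257173720)
n=5: (796918363201596536611201,51874966922918257173720)∘(561799,36570) = (561799·796918363201596536611201+236·36570·51874966922918257173720, 561799·51874966922918257173720+36570·796918363201596536611201) = (895415879055878209574570044999,58286609084610939305810342850)

561799 36570
631236232801 41089978860
709255768702176199 46168618067101710
796918363201596536611201 51874966922918257173720
895415879055878209574570044999 58286609084610939305810342850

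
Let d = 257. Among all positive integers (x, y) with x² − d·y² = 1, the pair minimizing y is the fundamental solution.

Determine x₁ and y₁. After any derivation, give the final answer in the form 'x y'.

513 32

[16; 32] for √257; ℓ=1 ⇒ convergent index 1
a_0=16:  p_0=16·1+0=16,  q_0=16·0+1=1
a_1=32:  p_1=32·16+1=513,  q_1=32·1+0=32
→ (513, 32).  Check: 513²=263169, 257·32²=263168, difference 1.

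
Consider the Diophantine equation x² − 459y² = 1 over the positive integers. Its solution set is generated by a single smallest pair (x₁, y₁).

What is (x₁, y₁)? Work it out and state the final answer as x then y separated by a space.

√459 = [21; 2,2,1,4,21,4,1,2,2,42, …], period ℓ=10 (even) → k=9
step 0: (21, 1)  from 21·(1,0) + (0,1)
step 1: (43, 2)  from 2·(21,1) + (1,0)
…
step 3: (150, 7)  from 1·(107,5) + (43,2)
…
step 8: (212079, 9899)  from 2·(75692,3533) + (60695,2833)
step 9: (499850, 23331)  from 2·(212079,9899) + (75692,3533)
(x₁, y₁) = (499850, 23331);  499850² − 459·23331² = 1 ✓

499850 23331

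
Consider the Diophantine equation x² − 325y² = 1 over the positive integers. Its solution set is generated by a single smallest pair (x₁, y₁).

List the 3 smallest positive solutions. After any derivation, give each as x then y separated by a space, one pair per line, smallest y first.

649 36
842401 46728
1093435849 60652908

[18; 36] for √325; ℓ=1 ⇒ convergent index 1
step 0: (18, 1)  from 18·(1,0) + (0,1)
step 1: (649, 36)  from 36·(18,1) + (1,0)
(x₁, y₁) = (649, 36);  649² − 325·36² = 1 ✓
n=2: (649,36)∘(649,36) = (649·649+325·36·36, 649·36+36·649) = (842401,46728)
n=3: (842401,46728)∘(649,36) = (649·842401+325·36·46728, 649·46728+36·842401) = (1093435849,60652908)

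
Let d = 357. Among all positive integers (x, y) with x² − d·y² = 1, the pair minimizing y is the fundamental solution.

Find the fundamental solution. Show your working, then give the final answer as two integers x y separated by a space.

3401 180

√357 = [18; 1,8,2,8,1,36, …], period ℓ=6 (even) → k=5
k=0  a_k=18  p_k/q_k = 18/1
…
k=4  a_k=8  p_k/q_k = 3042/161
k=5  a_k=1  p_k/q_k = 3401/180
(x₁, y₁) = (3401, 180);  3401² − 357·180² = 1 ✓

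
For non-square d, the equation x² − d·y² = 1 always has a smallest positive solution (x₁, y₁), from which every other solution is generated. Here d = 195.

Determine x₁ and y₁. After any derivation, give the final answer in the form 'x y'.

14 1

√195 = [13; 1,26, …], period ℓ=2 (even) → k=1
step 0: (13, 1)  from 13·(1,0) + (0,1)
step 1: (14, 1)  from 1·(13,1) + (1,0)
(x₁, y₁) = (14, 1);  14² − 195·1² = 1 ✓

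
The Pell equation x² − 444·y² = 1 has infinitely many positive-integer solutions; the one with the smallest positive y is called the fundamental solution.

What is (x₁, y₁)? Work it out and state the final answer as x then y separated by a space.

295 14

√444 = [21; 14,42, …], period ℓ=2 (even) → k=1
step 0: (21, 1)  from 21·(1,0) + (0,1)
step 1: (295, 14)  from 14·(21,1) + (1,0)
fundamental: x₁=295, y₁=14  (since 87025 − 444·196 = 1)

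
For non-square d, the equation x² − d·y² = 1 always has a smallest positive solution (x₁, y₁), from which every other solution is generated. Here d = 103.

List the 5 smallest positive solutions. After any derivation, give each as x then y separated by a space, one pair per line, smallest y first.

227528 22419
103537981567 10201900464
47115579739725224 4642436017523565
21440227253936863550977 2112568364380001494176
9756504053220377800313664488 961336909616663523916230291

√103 = [10; 6,1,2,1,1,9,1,1,2,1,6,20, …], period ℓ=12 (even) → k=11
a_0=10:  p_0=10·1+0=10,  q_0=10·0+1=1
…
a_3=2:  p_3=2·71+61=203,  q_3=2·7+6=20
a_4=1:  p_4=1·203+71=274,  q_4=1·20+7=27
…
a_7=1:  p_7=1·4567+477=5044,  q_7=1·450+47=497
…
a_9=2:  p_9=2·9611+5044=24266,  q_9=2·947+497=2391
a_10=1:  p_10=1·24266+9611=33877,  q_10=1·2391+947=3338
a_11=6:  p_11=6·33877+24266=227528,  q_11=6·3338+2391=22419
(x₁, y₁) = (227528, 22419);  227528² − 103·22419² = 1 ✓
(x_2, y_2) = (227528·227528 + 103·22419·22419, 227528·22419 + 22419·227528) = (103537981567, 10201900464)
(x_3, y_3) = (227528·103537981567 + 103·22419·10201900464, 227528·10201900464 + 22419·103537981567) = (47115579739725224, 4642436017523565)
(x_4, y_4) = (227528·47115579739725224 + 103·22419·4642436017523565, 227528·4642436017523565 + 22419·47115579739725224) = (21440227253936863550977, 2112568364380001494176)
(x_5, y_5) = (227528·21440227253936863550977 + 103·22419·2112568364380001494176, 227528·2112568364380001494176 + 22419·21440227253936863550977) = (9756504053220377800313664488, 961336909616663523916230291)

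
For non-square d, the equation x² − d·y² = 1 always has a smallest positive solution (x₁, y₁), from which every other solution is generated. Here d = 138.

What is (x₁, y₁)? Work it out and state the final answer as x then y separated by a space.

√138 → a₀=11, period (1,2,1,22); ℓ=4 even so k=3
k=0  a_k=11  p_k/q_k = 11/1
…
k=2  a_k=2  p_k/q_k = 35/3
k=3  a_k=1  p_k/q_k = 47/4
fundamental: x₁=47, y₁=4  (since 2209 − 138·16 = 1)

47 4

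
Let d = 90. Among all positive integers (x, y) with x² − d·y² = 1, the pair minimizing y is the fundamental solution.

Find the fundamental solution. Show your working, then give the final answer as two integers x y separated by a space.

19 2

[9; 2,18] for √90; ℓ=2 ⇒ convergent index 1
step 0: (9, 1)  from 9·(1,0) + (0,1)
step 1: (19, 2)  from 2·(9,1) + (1,0)
→ (19, 2).  Check: 19²=361, 90·2²=360, difference 1.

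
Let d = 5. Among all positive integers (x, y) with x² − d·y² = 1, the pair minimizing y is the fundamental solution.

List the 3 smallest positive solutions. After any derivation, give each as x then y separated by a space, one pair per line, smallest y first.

9 4
161 72
2889 1292

√5 = [2; 4, …], period ℓ=1 (odd) → k=1
i=0: a=2 ⇒ p=2, q=1
i=1: a=4 ⇒ p=9, q=4
→ (9, 4).  Check: 9²=81, 5·4²=80, difference 1.
k=2:  x_2 = 9·9+5·4·4 = 161,  y_2 = 9·4+4·9 = 72
k=3:  x_3 = 9·161+5·4·72 = 2889,  y_3 = 9·72+4·161 = 1292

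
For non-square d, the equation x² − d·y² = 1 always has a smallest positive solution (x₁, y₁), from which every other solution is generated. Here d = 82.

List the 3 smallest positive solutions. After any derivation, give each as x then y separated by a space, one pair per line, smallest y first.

√82 = [9; 18, …], period ℓ=1 (odd) → k=1
k=0  a_k=9  p_k/q_k = 9/1
k=1  a_k=18  p_k/q_k = 163/18
(x₁, y₁) = (163, 18);  163² − 82·18² = 1 ✓
k=2:  x_2 = 163·163+82·18·18 = 53137,  y_2 = 163·18+18·163 = 5868
k=3:  x_3 = 163·53137+82·18·5868 = 17322499,  y_3 = 163·5868+18·53137 = 1912950

163 18
53137 5868
17322499 1912950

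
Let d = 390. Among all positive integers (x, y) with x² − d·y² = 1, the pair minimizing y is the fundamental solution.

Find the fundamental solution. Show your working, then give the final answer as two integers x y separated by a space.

79 4

√390 = [19; 1,2,1,38, …], period ℓ=4 (even) → k=3
a_0=19:  p_0=19·1+0=19,  q_0=19·0+1=1
a_1=1:  p_1=1·19+1=20,  q_1=1·1+0=1
a_2=2:  p_2=2·20+19=59,  q_2=2·1+1=3
a_3=1:  p_3=1·59+20=79,  q_3=1·3+1=4
fundamental: x₁=79, y₁=4  (since 6241 − 390·16 = 1)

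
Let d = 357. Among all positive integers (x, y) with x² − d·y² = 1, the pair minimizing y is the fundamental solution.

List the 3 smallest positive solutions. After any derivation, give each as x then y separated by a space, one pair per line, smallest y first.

3401 180
23133601 1224360
157354750601 8328096540

d=357: √d = [18; 1,8,2,8,1,36] (ℓ=6, even), read p_5/q_5
a_0=18:  p_0=18·1+0=18,  q_0=18·0+1=1
a_1=1:  p_1=1·18+1=19,  q_1=1·1+0=1
a_2=8:  p_2=8·19+18=170,  q_2=8·1+1=9
a_3=2:  p_3=2·170+19=359,  q_3=2·9+1=19
a_4=8:  p_4=8·359+170=3042,  q_4=8·19+9=161
a_5=1:  p_5=1·3042+359=3401,  q_5=1·161+19=180
fundamental: x₁=3401, y₁=180  (since 11566801 − 357·32400 = 1)
(x_2, y_2) = (3401·3401 + 357·180·180, 3401·180 + 180·3401) = (23133601, 1224360)
(x_3, y_3) = (3401·23133601 + 357·180·1224360, 3401·1224360 + 180·23133601) = (157354750601, 8328096540)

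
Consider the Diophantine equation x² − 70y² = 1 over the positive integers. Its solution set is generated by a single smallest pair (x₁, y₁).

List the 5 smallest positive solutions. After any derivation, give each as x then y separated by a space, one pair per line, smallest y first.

251 30
126001 15060
63252251 7560090
31752504001 3795150120
15939693756251 1905157800150

√70 = [8; 2,1,2,1,2,16, …], period ℓ=6 (even) → k=5
step 0: (8, 1)  from 8·(1,0) + (0,1)
step 1: (17, 2)  from 2·(8,1) + (1,0)
step 2: (25, 3)  from 1·(17,2) + (8,1)
…
step 4: (92, 11)  from 1·(67,8) + (25,3)
step 5: (251, 30)  from 2·(92,11) + (67,8)
→ (251, 30).  Check: 251²=63001, 70·30²=63000, difference 1.
(x_2, y_2) = (251·251 + 70·30·30, 251·30 + 30·251) = (126001, 15060)
(x_3, y_3) = (251·126001 + 70·30·15060, 251·15060 + 30·126001) = (63252251, 7560090)
(x_4, y_4) = (251·63252251 + 70·30·7560090, 251·7560090 + 30·63252251) = (31752504001, 3795150120)
(x_5, y_5) = (251·31752504001 + 70·30·3795150120, 251·3795150120 + 30·31752504001) = (15939693756251, 1905157800150)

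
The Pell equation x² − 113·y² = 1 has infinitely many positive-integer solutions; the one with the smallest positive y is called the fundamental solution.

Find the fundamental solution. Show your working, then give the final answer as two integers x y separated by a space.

[10; 1,1,1,2,2,1,1,1,20] for √113; ℓ=9 ⇒ convergent index 17
step 0: (10, 1)  from 10·(1,0) + (0,1)
step 1: (11, 1)  from 1·(10,1) + (1,0)
…
step 4: (85, 8)  from 2·(32,3) + (21,2)
step 5: (202, 19)  from 2·(85,8) + (32,3)
step 6: (287, 27)  from 1·(202,19) + (85,8)
step 7: (489, 46)  from 1·(287,27) + (202,19)
step 8: (776, 73)  from 1·(489,46) + (287,27)
step 9: (16009, 1506)  from 20·(776,73) + (489,46)
step 10: (16785, 1579)  from 1·(16009,1506) + (776,73)
step 11: (32794, 3085)  from 1·(16785,1579) + (16009,1506)
…
step 13: (131952, 12413)  from 2·(49579,4664) + (32794,3085)
…
step 15: (445435, 41903)  from 1·(313483,29490) + (131952,12413)
step 16: (758918, 71393)  from 1·(445435,41903) + (313483,29490)
step 17: (1204353, 113296)  from 1·(758918,71393) + (445435,41903)
(x₁, y₁) = (1204353, 113296);  1204353² − 113·113296² = 1 ✓

1204353 113296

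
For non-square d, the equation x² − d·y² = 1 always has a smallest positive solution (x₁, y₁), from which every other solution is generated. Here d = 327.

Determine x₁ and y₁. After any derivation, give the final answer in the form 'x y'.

d=327: √d = [18; 12,36] (ℓ=2, even), read p_1/q_1
k=0  a_k=18  p_k/q_k = 18/1
k=1  a_k=12  p_k/q_k = 217/12
→ (217, 12).  Check: 217²=47089, 327·12²=47088, difference 1.

217 12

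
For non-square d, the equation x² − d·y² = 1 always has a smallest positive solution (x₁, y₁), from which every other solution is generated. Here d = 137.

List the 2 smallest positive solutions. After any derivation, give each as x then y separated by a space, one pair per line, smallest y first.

√137 = [11; 1,2,2,1,1,2,2,1,22, …], period ℓ=9 (odd) → k=17
k=0  a_k=11  p_k/q_k = 11/1
…
k=2  a_k=2  p_k/q_k = 35/3
…
k=4  a_k=1  p_k/q_k = 117/10
k=5  a_k=1  p_k/q_k = 199/17
…
k=7  a_k=2  p_k/q_k = 1229/105
…
k=9  a_k=22  p_k/q_k = 39597/3383
k=10  a_k=1  p_k/q_k = 41341/3532
…
k=12  a_k=2  p_k/q_k = 285899/24426
…
k=15  a_k=2  p_k/q_k = 1796332/153471
k=16  a_k=2  p_k/q_k = 4286741/366241
k=17  a_k=1  p_k/q_k = 6083073/519712
fundamental: x₁=6083073, y₁=519712  (since 37003777123329 − 137·270100562944 = 1)
k=2:  x_2 = 6083073·6083073+137·519712·519712 = 74007554246657,  y_2 = 6083073·519712+519712·6083073 = 6322892069952

6083073 519712
74007554246657 6322892069952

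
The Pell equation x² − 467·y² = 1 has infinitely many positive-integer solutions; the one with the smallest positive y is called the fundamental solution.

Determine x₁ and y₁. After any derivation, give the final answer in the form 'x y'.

d=467: √d = [21; 1,1,1,1,3,…,1,1,42] (ℓ=14, even), read p_13/q_13
a_0=21:  p_0=21·1+0=21,  q_0=21·0+1=1
…
a_3=1:  p_3=1·43+22=65,  q_3=1·2+1=3
a_4=1:  p_4=1·65+43=108,  q_4=1·3+2=5
a_5=3:  p_5=3·108+65=389,  q_5=3·5+3=18
a_6=3:  p_6=3·389+108=1275,  q_6=3·18+5=59
a_7=21:  p_7=21·1275+389=27164,  q_7=21·59+18=1257
a_8=3:  p_8=3·27164+1275=82767,  q_8=3·1257+59=3830
a_9=3:  p_9=3·82767+27164=275465,  q_9=3·3830+1257=12747
a_10=1:  p_10=1·275465+82767=358232,  q_10=1·12747+3830=16577
a_11=1:  p_11=1·358232+275465=633697,  q_11=1·16577+12747=29324
a_12=1:  p_12=1·633697+358232=991929,  q_12=1·29324+16577=45901
a_13=1:  p_13=1·991929+633697=1625626,  q_13=1·45901+29324=75225
(x₁, y₁) = (1625626, 75225);  1625626² − 467·75225² = 1 ✓

1625626 75225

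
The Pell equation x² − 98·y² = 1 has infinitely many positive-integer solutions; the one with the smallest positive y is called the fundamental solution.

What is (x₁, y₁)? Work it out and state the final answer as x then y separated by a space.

99 10

√98 = [9; 1,8,1,18, …], period ℓ=4 (even) → k=3
step 0: (9, 1)  from 9·(1,0) + (0,1)
step 1: (10, 1)  from 1·(9,1) + (1,0)
step 2: (89, 9)  from 8·(10,1) + (9,1)
step 3: (99, 10)  from 1·(89,9) + (10,1)
fundamental: x₁=99, y₁=10  (since 9801 − 98·100 = 1)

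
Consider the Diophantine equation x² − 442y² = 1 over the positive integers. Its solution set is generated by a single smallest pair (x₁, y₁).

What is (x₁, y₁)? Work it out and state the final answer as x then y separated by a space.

d=442: √d = [21; 42] (ℓ=1, odd), read p_1/q_1
step 0: (21, 1)  from 21·(1,0) + (0,1)
step 1: (883, 42)  from 42·(21,1) + (1,0)
(x₁, y₁) = (883, 42);  883² − 442·42² = 1 ✓

883 42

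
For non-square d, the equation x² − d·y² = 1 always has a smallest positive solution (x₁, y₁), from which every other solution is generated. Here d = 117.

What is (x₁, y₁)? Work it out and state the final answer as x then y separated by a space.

√117 = [10; 1,4,2,4,1,20, …], period ℓ=6 (even) → k=5
k=0  a_k=10  p_k/q_k = 10/1
…
k=2  a_k=4  p_k/q_k = 54/5
k=3  a_k=2  p_k/q_k = 119/11
k=4  a_k=4  p_k/q_k = 530/49
k=5  a_k=1  p_k/q_k = 649/60
fundamental: x₁=649, y₁=60  (since 421201 − 117·3600 = 1)

649 60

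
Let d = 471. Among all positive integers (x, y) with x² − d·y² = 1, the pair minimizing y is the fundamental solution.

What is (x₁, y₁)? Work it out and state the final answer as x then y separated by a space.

d=471: √d = [21; 1,2,2,1,3,…,2,1,42] (ℓ=14, even), read p_13/q_13
i=0: a=21 ⇒ p=21, q=1
i=1: a=1 ⇒ p=22, q=1
i=2: a=2 ⇒ p=65, q=3
i=3: a=2 ⇒ p=152, q=7
i=4: a=1 ⇒ p=217, q=10
…
i=6: a=4 ⇒ p=3429, q=158
…
i=8: a=4 ⇒ p=198665, q=9154
i=9: a=3 ⇒ p=644804, q=29711
i=10: a=1 ⇒ p=843469, q=38865
…
i=12: a=2 ⇒ p=5506953, q=253747
i=13: a=1 ⇒ p=7838695, q=361188
→ (7838695, 361188).  Check: 7838695²=61445139303025, 471·361188²=61445139303024, difference 1.

7838695 361188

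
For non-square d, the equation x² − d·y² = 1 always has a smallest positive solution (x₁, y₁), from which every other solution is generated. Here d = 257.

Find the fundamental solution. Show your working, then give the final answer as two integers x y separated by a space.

√257 → a₀=16, period (32); ℓ=1 odd so k=1
a_0=16:  p_0=16·1+0=16,  q_0=16·0+1=1
a_1=32:  p_1=32·16+1=513,  q_1=32·1+0=32
(x₁, y₁) = (513, 32);  513² − 257·32² = 1 ✓

513 32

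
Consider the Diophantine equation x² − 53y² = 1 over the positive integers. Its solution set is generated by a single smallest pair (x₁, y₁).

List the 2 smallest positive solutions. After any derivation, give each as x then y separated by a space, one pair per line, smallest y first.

66249 9100
8777860001 1205731800

√53 → a₀=7, period (3,1,1,3,14); ℓ=5 odd so k=9
i=0: a=7 ⇒ p=7, q=1
i=1: a=3 ⇒ p=22, q=3
…
i=4: a=3 ⇒ p=182, q=25
i=5: a=14 ⇒ p=2599, q=357
i=6: a=3 ⇒ p=7979, q=1096
…
i=8: a=1 ⇒ p=18557, q=2549
i=9: a=3 ⇒ p=66249, q=9100
→ (66249, 9100).  Check: 66249²=4388930001, 53·9100²=4388930000, difference 1.
n=2: (66249,9100)∘(66249,9100) = (66249·66249+53·9100·9100, 66249·9100+9100·66249) = (8777860001,1205731800)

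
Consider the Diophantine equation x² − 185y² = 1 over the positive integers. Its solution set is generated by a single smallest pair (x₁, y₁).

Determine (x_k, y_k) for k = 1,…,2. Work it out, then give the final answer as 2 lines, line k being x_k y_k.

9249 680
171088001 12578640

[13; 1,1,1,1,26] for √185; ℓ=5 ⇒ convergent index 9
i=0: a=13 ⇒ p=13, q=1
…
i=5: a=26 ⇒ p=1809, q=133
i=6: a=1 ⇒ p=1877, q=138
…
i=8: a=1 ⇒ p=5563, q=409
i=9: a=1 ⇒ p=9249, q=680
fundamental: x₁=9249, y₁=680  (since 85544001 − 185·462400 = 1)
k=2:  x_2 = 9249·9249+185·680·680 = 171088001,  y_2 = 9249·680+680·9249 = 12578640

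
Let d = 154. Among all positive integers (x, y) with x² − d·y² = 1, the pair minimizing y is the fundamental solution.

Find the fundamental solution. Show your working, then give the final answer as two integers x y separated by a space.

√154 → a₀=12, period (2,2,3,1,2,1,3,2,2,24); ℓ=10 even so k=9
k=0  a_k=12  p_k/q_k = 12/1
k=1  a_k=2  p_k/q_k = 25/2
…
k=4  a_k=1  p_k/q_k = 273/22
k=5  a_k=2  p_k/q_k = 757/61
…
k=8  a_k=2  p_k/q_k = 8724/703
k=9  a_k=2  p_k/q_k = 21295/1716
fundamental: x₁=21295, y₁=1716  (since 453477025 − 154·2944656 = 1)

21295 1716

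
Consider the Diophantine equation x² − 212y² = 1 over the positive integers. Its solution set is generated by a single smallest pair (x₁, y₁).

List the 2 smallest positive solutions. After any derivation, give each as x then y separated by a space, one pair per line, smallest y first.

√212 → a₀=14, period (1,1,3,1,1,…,1,1,28); ℓ=14 even so k=13
a_0=14:  p_0=14·1+0=14,  q_0=14·0+1=1
…
a_4=1:  p_4=1·102+29=131,  q_4=1·7+2=9
a_5=1:  p_5=1·131+102=233,  q_5=1·9+7=16
a_6=1:  p_6=1·233+131=364,  q_6=1·16+9=25
a_7=6:  p_7=6·364+233=2417,  q_7=6·25+16=166
…
a_10=1:  p_10=1·5198+2781=7979,  q_10=1·357+191=548
a_11=3:  p_11=3·7979+5198=29135,  q_11=3·548+357=2001
a_12=1:  p_12=1·29135+7979=37114,  q_12=1·2001+548=2549
a_13=1:  p_13=1·37114+29135=66249,  q_13=1·2549+2001=4550
fundamental: x₁=66249, y₁=4550  (since 4388930001 − 212·20702500 = 1)
(x_2, y_2) = (66249·66249 + 212·4550·4550, 66249·4550 + 4550·66249) = (8777860001, 602865900)

66249 4550
8777860001 602865900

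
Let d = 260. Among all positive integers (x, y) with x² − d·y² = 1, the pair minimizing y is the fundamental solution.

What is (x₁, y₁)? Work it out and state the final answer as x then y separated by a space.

[16; 8,32] for √260; ℓ=2 ⇒ convergent index 1
i=0: a=16 ⇒ p=16, q=1
i=1: a=8 ⇒ p=129, q=8
fundamental: x₁=129, y₁=8  (since 16641 − 260·64 = 1)

129 8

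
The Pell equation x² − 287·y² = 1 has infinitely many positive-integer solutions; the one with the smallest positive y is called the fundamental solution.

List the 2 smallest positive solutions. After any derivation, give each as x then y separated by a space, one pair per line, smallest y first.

√287 → a₀=16, period (1,15,1,32); ℓ=4 even so k=3
a_0=16:  p_0=16·1+0=16,  q_0=16·0+1=1
a_1=1:  p_1=1·16+1=17,  q_1=1·1+0=1
a_2=15:  p_2=15·17+16=271,  q_2=15·1+1=16
a_3=1:  p_3=1·271+17=288,  q_3=1·16+1=17
→ (288, 17).  Check: 288²=82944, 287·17²=82943, difference 1.
k=2:  x_2 = 288·288+287·17·17 = 165887,  y_2 = 288·17+17·288 = 9792

288 17
165887 9792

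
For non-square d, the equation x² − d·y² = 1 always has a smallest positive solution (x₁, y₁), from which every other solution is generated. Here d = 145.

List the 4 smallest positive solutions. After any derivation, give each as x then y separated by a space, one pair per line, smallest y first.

d=145: √d = [12; 24] (ℓ=1, odd), read p_1/q_1
i=0: a=12 ⇒ p=12, q=1
i=1: a=24 ⇒ p=289, q=24
(x₁, y₁) = (289, 24);  289² − 145·24² = 1 ✓
k=2:  x_2 = 289·289+145·24·24 = 167041,  y_2 = 289·24+24·289 = 13872
k=3:  x_3 = 289·167041+145·24·13872 = 96549409,  y_3 = 289·13872+24·167041 = 8017992
k=4:  x_4 = 289·96549409+145·24·8017992 = 55805391361,  y_4 = 289·8017992+24·96549409 = 4634385504

289 24
167041 13872
96549409 8017992
55805391361 4634385504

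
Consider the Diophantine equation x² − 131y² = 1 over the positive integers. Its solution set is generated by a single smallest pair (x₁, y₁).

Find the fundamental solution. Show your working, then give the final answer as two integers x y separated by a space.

10610 927

[11; 2,4,11,4,2,22] for √131; ℓ=6 ⇒ convergent index 5
step 0: (11, 1)  from 11·(1,0) + (0,1)
step 1: (23, 2)  from 2·(11,1) + (1,0)
…
step 3: (1156, 101)  from 11·(103,9) + (23,2)
step 4: (4727, 413)  from 4·(1156,101) + (103,9)
step 5: (10610, 927)  from 2·(4727,413) + (1156,101)
→ (10610, 927).  Check: 10610²=112572100, 131·927²=112572099, difference 1.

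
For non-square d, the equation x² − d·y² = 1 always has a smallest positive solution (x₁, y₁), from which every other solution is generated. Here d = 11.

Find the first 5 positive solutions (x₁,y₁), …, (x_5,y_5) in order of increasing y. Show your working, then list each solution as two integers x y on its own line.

[3; 3,6] for √11; ℓ=2 ⇒ convergent index 1
i=0: a=3 ⇒ p=3, q=1
i=1: a=3 ⇒ p=10, q=3
→ (10, 3).  Check: 10²=100, 11·3²=99, difference 1.
(10+3√11)^2 = 199 + 60√11
(10+3√11)^3 = 3970 + 1197√11
(10+3√11)^4 = 79201 + 23880√11
(10+3√11)^5 = 1580050 + 476403√11

10 3
199 60
3970 1197
79201 23880
1580050 476403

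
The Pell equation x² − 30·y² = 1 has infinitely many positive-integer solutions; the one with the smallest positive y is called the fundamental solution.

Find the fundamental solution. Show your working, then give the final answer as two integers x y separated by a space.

11 2

d=30: √d = [5; 2,10] (ℓ=2, even), read p_1/q_1
k=0  a_k=5  p_k/q_k = 5/1
k=1  a_k=2  p_k/q_k = 11/2
fundamental: x₁=11, y₁=2  (since 121 − 30·4 = 1)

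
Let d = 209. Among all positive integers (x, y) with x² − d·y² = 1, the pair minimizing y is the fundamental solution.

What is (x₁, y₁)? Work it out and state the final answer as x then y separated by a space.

√209 = [14; 2,5,3,2,3,5,2,28, …], period ℓ=8 (even) → k=7
i=0: a=14 ⇒ p=14, q=1
i=1: a=2 ⇒ p=29, q=2
i=2: a=5 ⇒ p=159, q=11
…
i=5: a=3 ⇒ p=4019, q=278
i=6: a=5 ⇒ p=21266, q=1471
i=7: a=2 ⇒ p=46551, q=3220
(x₁, y₁) = (46551, 3220);  46551² − 209·3220² = 1 ✓

46551 3220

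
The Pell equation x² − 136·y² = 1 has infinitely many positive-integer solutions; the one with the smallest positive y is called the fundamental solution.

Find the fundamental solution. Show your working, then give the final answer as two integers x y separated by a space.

d=136: √d = [11; 1,1,1,22] (ℓ=4, even), read p_3/q_3
a_0=11:  p_0=11·1+0=11,  q_0=11·0+1=1
a_1=1:  p_1=1·11+1=12,  q_1=1·1+0=1
a_2=1:  p_2=1·12+11=23,  q_2=1·1+1=2
a_3=1:  p_3=1·23+12=35,  q_3=1·2+1=3
fundamental: x₁=35, y₁=3  (since 1225 − 136·9 = 1)

35 3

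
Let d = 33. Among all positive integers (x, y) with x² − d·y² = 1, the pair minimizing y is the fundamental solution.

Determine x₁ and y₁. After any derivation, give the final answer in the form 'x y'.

23 4

√33 = [5; 1,2,1,10, …], period ℓ=4 (even) → k=3
a_0=5:  p_0=5·1+0=5,  q_0=5·0+1=1
a_1=1:  p_1=1·5+1=6,  q_1=1·1+0=1
a_2=2:  p_2=2·6+5=17,  q_2=2·1+1=3
a_3=1:  p_3=1·17+6=23,  q_3=1·3+1=4
→ (23, 4).  Check: 23²=529, 33·4²=528, difference 1.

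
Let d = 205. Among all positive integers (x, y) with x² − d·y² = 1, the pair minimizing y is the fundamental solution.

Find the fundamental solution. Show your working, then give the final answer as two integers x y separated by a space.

39689 2772

√205 = [14; 3,6,1,4,1,6,3,28, …], period ℓ=8 (even) → k=7
a_0=14:  p_0=14·1+0=14,  q_0=14·0+1=1
a_1=3:  p_1=3·14+1=43,  q_1=3·1+0=3
a_2=6:  p_2=6·43+14=272,  q_2=6·3+1=19
…
a_5=1:  p_5=1·1532+315=1847,  q_5=1·107+22=129
a_6=6:  p_6=6·1847+1532=12614,  q_6=6·129+107=881
a_7=3:  p_7=3·12614+1847=39689,  q_7=3·881+129=2772
→ (39689, 2772).  Check: 39689²=1575216721, 205·2772²=1575216720, difference 1.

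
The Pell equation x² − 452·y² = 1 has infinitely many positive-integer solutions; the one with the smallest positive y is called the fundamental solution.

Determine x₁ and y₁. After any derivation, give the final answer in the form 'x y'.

d=452: √d = [21; 3,1,5,3,10,3,5,1,3,42] (ℓ=10, even), read p_9/q_9
a_0=21:  p_0=21·1+0=21,  q_0=21·0+1=1
a_1=3:  p_1=3·21+1=64,  q_1=3·1+0=3
…
a_5=10:  p_5=10·1552+489=16009,  q_5=10·73+23=753
…
a_7=5:  p_7=5·49579+16009=263904,  q_7=5·2332+753=12413
a_8=1:  p_8=1·263904+49579=313483,  q_8=1·12413+2332=14745
a_9=3:  p_9=3·313483+263904=1204353,  q_9=3·14745+12413=56648
→ (1204353, 56648).  Check: 1204353²=1450466148609, 452·56648²=1450466148608, difference 1.

1204353 56648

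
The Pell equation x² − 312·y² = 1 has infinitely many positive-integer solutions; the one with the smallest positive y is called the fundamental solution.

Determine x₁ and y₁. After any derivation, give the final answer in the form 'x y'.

53 3

d=312: √d = [17; 1,1,1,34] (ℓ=4, even), read p_3/q_3
a_0=17:  p_0=17·1+0=17,  q_0=17·0+1=1
a_1=1:  p_1=1·17+1=18,  q_1=1·1+0=1
a_2=1:  p_2=1·18+17=35,  q_2=1·1+1=2
a_3=1:  p_3=1·35+18=53,  q_3=1·2+1=3
fundamental: x₁=53, y₁=3  (since 2809 − 312·9 = 1)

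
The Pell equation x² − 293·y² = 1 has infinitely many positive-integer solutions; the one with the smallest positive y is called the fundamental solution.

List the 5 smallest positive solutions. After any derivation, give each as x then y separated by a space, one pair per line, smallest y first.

12320649 719780
303596783562401 17736313474440
7481018815602612315849 437045785745090703340
184342013978870716056521769601 10769375446188914321717060880
4542426500373511536803322165613266249 265371389643423565052112223737518900

[17; 8,1,1,8,34] for √293; ℓ=5 ⇒ convergent index 9
k=0  a_k=17  p_k/q_k = 17/1
k=1  a_k=8  p_k/q_k = 137/8
…
k=5  a_k=34  p_k/q_k = 84679/4947
…
k=8  a_k=1  p_k/q_k = 1444507/84389
k=9  a_k=8  p_k/q_k = 12320649/719780
(x₁, y₁) = (12320649, 719780);  12320649² − 293·719780² = 1 ✓
(x_2, y_2) = (12320649·12320649 + 293·719780·719780, 12320649·719780 + 719780·12320649) = (303596783562401, 17736313474440)
(x_3, y_3) = (12320649·303596783562401 + 293·719780·17736313474440, 12320649·17736313474440 + 719780·303596783562401) = (7481018815602612315849, 437045785745090703340)
(x_4, y_4) = (12320649·7481018815602612315849 + 293·719780·437045785745090703340, 12320649·437045785745090703340 + 719780·7481018815602612315849) = (184342013978870716056521769601, 10769375446188914321717060880)
(x_5, y_5) = (12320649·184342013978870716056521769601 + 293·719780·10769375446188914321717060880, 12320649·10769375446188914321717060880 + 719780·184342013978870716056521769601) = (4542426500373511536803322165613266249, 265371389643423565052112223737518900)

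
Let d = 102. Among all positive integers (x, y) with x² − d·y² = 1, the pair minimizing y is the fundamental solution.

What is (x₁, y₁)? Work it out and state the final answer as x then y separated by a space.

√102 → a₀=10, period (10,20); ℓ=2 even so k=1
i=0: a=10 ⇒ p=10, q=1
i=1: a=10 ⇒ p=101, q=10
→ (101, 10).  Check: 101²=10201, 102·10²=10200, difference 1.

101 10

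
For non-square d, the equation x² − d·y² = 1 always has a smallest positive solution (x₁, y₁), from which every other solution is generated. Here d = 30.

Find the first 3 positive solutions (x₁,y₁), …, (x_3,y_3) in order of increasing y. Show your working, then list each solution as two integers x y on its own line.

√30 = [5; 2,10, …], period ℓ=2 (even) → k=1
i=0: a=5 ⇒ p=5, q=1
i=1: a=2 ⇒ p=11, q=2
(x₁, y₁) = (11, 2);  11² − 30·2² = 1 ✓
(11+2√30)^2 = 241 + 44√30
(11+2√30)^3 = 5291 + 966√30

11 2
241 44
5291 966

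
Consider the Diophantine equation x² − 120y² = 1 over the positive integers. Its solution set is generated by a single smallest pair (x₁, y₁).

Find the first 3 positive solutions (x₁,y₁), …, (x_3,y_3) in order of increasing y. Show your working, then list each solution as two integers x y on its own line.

√120 = [10; 1,20, …], period ℓ=2 (even) → k=1
step 0: (10, 1)  from 10·(1,0) + (0,1)
step 1: (11, 1)  from 1·(10,1) + (1,0)
→ (11, 1).  Check: 11²=121, 120·1²=120, difference 1.
n=2: (11,1)∘(11,1) = (11·11+120·1·1, 11·1+1·11) = (241,22)
n=3: (241,22)∘(11,1) = (11·241+120·1·22, 11·22+1·241) = (5291,483)

11 1
241 22
5291 483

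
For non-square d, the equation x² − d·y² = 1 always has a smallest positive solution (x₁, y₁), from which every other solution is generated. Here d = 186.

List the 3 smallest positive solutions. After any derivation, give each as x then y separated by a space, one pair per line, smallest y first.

7501 550
112530001 8251100
1688175067501 123783001650

d=186: √d = [13; 1,1,1,3,4,3,1,1,1,26] (ℓ=10, even), read p_9/q_9
step 0: (13, 1)  from 13·(1,0) + (0,1)
…
step 2: (27, 2)  from 1·(14,1) + (13,1)
…
step 8: (4787, 351)  from 1·(2714,199) + (2073,152)
step 9: (7501, 550)  from 1·(4787,351) + (2714,199)
fundamental: x₁=7501, y₁=550  (since 56265001 − 186·302500 = 1)
n=2: (7501,550)∘(7501,550) = (7501·7501+186·550·550, 7501·550+550·7501) = (112530001,8251100)
n=3: (112530001,8251100)∘(7501,550) = (7501·112530001+186·550·8251100, 7501·8251100+550·112530001) = (1688175067501,123783001650)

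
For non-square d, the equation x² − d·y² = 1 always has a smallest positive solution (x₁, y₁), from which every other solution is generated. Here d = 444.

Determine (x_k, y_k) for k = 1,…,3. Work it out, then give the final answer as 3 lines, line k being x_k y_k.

√444 → a₀=21, period (14,42); ℓ=2 even so k=1
k=0  a_k=21  p_k/q_k = 21/1
k=1  a_k=14  p_k/q_k = 295/14
fundamental: x₁=295, y₁=14  (since 87025 − 444·196 = 1)
(x_2, y_2) = (295·295 + 444·14·14, 295·14 + 14·295) = (174049, 8260)
(x_3, y_3) = (295·174049 + 444·14·8260, 295·8260 + 14·174049) = (102688615, 4873386)

295 14
174049 8260
102688615 4873386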